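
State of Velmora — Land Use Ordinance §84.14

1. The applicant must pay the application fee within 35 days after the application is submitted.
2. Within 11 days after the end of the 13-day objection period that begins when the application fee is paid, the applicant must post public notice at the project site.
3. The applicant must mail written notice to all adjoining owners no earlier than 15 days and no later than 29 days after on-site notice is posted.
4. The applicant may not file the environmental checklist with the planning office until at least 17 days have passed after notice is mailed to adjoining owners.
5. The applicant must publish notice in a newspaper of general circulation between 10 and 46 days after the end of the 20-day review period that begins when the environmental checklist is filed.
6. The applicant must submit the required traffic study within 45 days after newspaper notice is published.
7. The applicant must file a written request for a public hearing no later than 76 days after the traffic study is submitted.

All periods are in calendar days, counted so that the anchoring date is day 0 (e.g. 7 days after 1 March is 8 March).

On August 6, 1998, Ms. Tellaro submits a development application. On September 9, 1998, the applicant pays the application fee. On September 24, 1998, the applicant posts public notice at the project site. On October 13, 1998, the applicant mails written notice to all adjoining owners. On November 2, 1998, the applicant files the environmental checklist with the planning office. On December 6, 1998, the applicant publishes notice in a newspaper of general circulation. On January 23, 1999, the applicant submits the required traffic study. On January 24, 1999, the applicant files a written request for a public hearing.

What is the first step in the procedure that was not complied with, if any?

Step 6

(1) due by August 6, 1998 + 35 days = September 10, 1998; done September 9, 1998 — timely.
(2) due by September 22, 1998 + 11 days = October 3, 1998; completed September 24, 1998, before the deadline.
(3) the permitted window runs from September 24, 1998 + 15 = October 9, 1998 to September 24, 1998 + 29 = October 23, 1998; October 13, 1998 falls inside that range.
(4) permitted from October 13, 1998 + 17 days = October 30, 1998 onward; done November 2, 1998 — permitted.
(5) the permitted window runs from November 22, 1998 + 10 = December 2, 1998 to November 22, 1998 + 46 = January 7, 1999; done December 6, 1998 — within the window.
(6) due by December 6, 1998 + 45 days = January 20, 1999; done January 23, 1999 — 3 days late.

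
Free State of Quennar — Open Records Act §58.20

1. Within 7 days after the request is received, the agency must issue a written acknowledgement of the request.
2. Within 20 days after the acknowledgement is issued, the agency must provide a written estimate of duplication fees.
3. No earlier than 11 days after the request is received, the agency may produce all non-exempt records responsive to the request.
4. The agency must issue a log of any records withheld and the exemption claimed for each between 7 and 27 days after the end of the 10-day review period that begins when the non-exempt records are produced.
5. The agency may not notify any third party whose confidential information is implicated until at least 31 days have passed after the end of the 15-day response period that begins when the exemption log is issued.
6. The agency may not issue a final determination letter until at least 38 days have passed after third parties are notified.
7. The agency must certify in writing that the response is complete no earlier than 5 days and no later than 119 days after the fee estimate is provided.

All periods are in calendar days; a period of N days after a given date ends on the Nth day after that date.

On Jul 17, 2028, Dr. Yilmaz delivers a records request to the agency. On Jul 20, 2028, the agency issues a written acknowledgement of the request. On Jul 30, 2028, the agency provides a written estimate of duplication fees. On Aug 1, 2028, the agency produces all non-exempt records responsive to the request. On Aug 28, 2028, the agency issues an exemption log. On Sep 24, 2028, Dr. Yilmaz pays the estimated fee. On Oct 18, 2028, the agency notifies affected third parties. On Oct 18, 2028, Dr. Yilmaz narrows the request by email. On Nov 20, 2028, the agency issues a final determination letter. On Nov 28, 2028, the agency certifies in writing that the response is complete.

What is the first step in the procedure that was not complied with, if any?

Step 6

Step 1: 7 days after Jul 17, 2028 (when the request is received) is Jul 24, 2028; Jul 20, 2028 is within that limit.
Step 2: 20 days after Jul 20, 2028 (when the acknowledgement is issued) is Aug 9, 2028; completed Jul 30, 2028, before the deadline.
Step 3: the earliest permitted date is 11 days after Jul 17, 2028 (when the request is received), i.e. Jul 28, 2028; Aug 1, 2028 is on or after that date.
Step 4: the window is 7–27 days after Aug 11, 2028 (end of the 10-day review period, which began when the non-exempt records are produced on Aug 1, 2028), so Aug 18, 2028 through Sep 7, 2028; done Aug 28, 2028 — within the window.
Step 5: the earliest permitted date is 31 days after Sep 12, 2028 (end of the 15-day response period, which began when the exemption log is issued on Aug 28, 2028), i.e. Oct 13, 2028; done Oct 18, 2028, after the minimum wait.
Step 6: the earliest permitted date is 38 days after Oct 18, 2028 (when third parties are notified), i.e. Nov 25, 2028; done Nov 20, 2028 — 5 days too early.
The procedure was therefore not followed at step 6.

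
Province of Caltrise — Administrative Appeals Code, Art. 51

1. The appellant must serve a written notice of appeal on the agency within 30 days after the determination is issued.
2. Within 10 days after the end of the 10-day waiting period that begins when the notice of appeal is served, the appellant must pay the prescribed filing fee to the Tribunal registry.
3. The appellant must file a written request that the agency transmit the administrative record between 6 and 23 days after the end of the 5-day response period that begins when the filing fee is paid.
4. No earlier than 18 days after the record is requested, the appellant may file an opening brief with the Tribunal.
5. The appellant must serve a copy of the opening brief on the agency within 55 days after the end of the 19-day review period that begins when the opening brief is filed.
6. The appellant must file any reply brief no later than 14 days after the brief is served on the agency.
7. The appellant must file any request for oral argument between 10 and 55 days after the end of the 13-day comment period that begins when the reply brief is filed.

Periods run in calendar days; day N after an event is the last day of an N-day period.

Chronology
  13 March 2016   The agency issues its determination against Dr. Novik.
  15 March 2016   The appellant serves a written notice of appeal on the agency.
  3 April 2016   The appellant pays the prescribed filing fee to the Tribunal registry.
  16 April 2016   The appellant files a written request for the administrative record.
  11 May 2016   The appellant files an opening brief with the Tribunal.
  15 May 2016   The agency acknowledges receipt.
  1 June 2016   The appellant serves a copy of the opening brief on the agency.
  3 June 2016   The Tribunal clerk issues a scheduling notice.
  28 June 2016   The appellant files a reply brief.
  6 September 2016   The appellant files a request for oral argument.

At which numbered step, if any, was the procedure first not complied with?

Step 1: 30 days after 13 March 2016 (when the determination is issued) is 12 April 2016; 15 March 2016 is within that limit.
Step 2: 10 days after 25 March 2016 (end of the 10-day waiting period, which began when the notice of appeal is served on 15 March 2016) is 4 April 2016; 3 April 2016 is within that limit.
Step 3: the window is 6–23 days after 8 April 2016 (end of the 5-day response period, which began when the filing fee is paid on 3 April 2016), so 14 April 2016 through 1 May 2016; done 16 April 2016 — within the window.
Step 4: the earliest permitted date is 18 days after 16 April 2016 (when the record is requested), i.e. 4 May 2016; done 11 May 2016, after the minimum wait.
Step 5: 55 days after 30 May 2016 (end of the 19-day review period, which began when the opening brief is filed on 11 May 2016) is 24 July 2016; 1 June 2016 is within that limit.
Step 6: 14 days after 1 June 2016 (when the brief is served on the agency) is 15 June 2016; 28 June 2016 misses that deadline by 13 days.

Step 6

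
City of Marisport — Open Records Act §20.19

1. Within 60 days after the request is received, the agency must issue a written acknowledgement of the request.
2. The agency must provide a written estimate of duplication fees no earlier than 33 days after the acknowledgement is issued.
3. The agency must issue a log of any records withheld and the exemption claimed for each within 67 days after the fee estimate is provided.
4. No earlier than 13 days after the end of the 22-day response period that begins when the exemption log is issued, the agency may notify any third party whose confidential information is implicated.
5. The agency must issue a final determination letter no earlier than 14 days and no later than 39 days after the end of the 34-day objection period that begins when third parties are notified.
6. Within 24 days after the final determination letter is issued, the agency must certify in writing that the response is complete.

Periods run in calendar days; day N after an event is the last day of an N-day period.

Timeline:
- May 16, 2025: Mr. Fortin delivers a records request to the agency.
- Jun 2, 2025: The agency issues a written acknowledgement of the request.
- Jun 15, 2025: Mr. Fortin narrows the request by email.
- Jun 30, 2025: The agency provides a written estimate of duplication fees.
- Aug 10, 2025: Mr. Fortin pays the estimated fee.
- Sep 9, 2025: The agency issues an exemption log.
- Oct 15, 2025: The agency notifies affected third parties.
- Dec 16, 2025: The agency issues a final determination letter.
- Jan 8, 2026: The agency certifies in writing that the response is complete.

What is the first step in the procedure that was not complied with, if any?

Step 2

Step 1: 60 days after May 16, 2025 (when the request is received) is Jul 15, 2025; completed Jun 2, 2025, before the deadline.
Step 2: the earliest permitted date is 33 days after Jun 2, 2025 (when the acknowledgement is issued), i.e. Jul 5, 2025; acted on Jun 30, 2025, 5 days prematurely.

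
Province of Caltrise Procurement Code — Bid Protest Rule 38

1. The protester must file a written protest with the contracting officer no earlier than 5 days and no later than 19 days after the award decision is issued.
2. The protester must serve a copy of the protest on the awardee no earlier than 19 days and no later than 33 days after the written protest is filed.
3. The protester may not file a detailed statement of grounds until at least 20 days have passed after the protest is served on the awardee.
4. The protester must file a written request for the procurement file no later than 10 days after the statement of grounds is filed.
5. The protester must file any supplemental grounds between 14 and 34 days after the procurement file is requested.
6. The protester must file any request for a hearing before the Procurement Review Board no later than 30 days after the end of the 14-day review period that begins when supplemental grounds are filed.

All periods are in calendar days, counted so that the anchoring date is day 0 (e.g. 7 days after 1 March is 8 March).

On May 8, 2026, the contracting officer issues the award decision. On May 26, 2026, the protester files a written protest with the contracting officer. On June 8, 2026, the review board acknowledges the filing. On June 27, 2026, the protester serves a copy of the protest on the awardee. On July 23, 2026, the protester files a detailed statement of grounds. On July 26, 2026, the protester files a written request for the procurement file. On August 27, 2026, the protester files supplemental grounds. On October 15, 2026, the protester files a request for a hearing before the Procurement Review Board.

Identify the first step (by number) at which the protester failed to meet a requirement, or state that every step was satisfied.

(1) the permitted window runs from May 8, 2026 + 5 = May 13, 2026 to May 8, 2026 + 19 = May 27, 2026; done May 26, 2026, which is between those dates.
(2) the permitted window runs from May 26, 2026 + 19 = June 14, 2026 to May 26, 2026 + 33 = June 28, 2026; done June 27, 2026, which is between those dates.
(3) permitted from June 27, 2026 + 20 days = July 17, 2026 onward; July 23, 2026 is on or after that date.
(4) due by July 23, 2026 + 10 days = August 2, 2026; done July 26, 2026 — timely.
(5) the permitted window runs from July 26, 2026 + 14 = August 9, 2026 to July 26, 2026 + 34 = August 29, 2026; done August 27, 2026 — within the window.
(6) due by September 10, 2026 + 30 days = October 10, 2026; not done until October 15, 2026, 5 days after the deadline.

Step 6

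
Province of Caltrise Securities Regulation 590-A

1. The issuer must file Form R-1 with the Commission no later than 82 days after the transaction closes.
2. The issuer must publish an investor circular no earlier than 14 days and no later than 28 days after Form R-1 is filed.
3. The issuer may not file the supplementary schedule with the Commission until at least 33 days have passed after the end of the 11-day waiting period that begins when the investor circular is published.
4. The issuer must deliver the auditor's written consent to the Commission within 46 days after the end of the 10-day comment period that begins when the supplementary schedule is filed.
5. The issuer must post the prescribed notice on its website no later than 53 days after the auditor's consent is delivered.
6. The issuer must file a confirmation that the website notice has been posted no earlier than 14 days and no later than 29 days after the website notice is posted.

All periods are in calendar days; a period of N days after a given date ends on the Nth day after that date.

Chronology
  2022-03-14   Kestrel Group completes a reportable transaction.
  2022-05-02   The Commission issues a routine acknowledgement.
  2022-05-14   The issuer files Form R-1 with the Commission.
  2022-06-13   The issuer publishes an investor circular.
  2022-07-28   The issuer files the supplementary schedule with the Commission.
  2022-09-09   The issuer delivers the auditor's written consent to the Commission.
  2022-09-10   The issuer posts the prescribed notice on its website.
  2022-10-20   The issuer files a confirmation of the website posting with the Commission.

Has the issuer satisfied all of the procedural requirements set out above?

(1) due by 2022-03-14 + 82 days = 2022-06-04; completed 2022-05-14, before the deadline.
(2) the permitted window runs from 2022-05-14 + 14 = 2022-05-28 to 2022-05-14 + 28 = 2022-06-11; done 2022-06-13 — 2 days after the window closed.

No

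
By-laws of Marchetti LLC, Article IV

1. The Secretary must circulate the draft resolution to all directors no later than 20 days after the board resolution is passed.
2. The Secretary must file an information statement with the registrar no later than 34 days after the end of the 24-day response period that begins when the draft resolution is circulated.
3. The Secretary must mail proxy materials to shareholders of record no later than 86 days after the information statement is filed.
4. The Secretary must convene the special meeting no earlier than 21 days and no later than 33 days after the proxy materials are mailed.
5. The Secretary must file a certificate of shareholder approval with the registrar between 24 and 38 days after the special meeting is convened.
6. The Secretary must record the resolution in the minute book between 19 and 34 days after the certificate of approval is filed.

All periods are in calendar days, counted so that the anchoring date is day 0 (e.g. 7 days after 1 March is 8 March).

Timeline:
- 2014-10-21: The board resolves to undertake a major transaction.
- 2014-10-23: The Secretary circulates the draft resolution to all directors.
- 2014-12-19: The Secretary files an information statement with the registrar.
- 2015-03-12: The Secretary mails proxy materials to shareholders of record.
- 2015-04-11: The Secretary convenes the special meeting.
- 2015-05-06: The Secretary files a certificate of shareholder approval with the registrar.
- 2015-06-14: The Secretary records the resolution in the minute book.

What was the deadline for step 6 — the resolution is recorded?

Step 6 runs from 2015-05-06, when the certificate of approval is filed. The window is 19–34 days after 2015-05-06; it closes on 2015-06-09.

2015-06-09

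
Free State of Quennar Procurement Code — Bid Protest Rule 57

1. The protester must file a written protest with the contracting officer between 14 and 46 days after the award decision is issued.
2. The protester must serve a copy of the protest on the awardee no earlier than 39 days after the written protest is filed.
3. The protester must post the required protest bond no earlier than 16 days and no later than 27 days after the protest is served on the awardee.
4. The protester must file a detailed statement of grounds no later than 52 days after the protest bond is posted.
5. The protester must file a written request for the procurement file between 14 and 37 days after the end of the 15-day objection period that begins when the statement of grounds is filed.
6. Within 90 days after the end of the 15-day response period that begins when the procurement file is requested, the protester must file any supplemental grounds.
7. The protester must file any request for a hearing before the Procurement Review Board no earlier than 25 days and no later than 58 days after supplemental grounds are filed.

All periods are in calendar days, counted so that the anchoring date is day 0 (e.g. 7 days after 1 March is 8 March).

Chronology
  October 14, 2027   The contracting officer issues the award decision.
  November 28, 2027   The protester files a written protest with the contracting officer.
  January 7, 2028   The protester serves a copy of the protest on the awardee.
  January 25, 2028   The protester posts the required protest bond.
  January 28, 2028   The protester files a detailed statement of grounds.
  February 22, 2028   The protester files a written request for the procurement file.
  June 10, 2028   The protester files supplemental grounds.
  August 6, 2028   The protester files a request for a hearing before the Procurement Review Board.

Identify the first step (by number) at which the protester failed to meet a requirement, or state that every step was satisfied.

Step 5

Step 1 — 14 and 46 days from October 14, 2027 (when the award decision is issued) are October 28, 2027 and November 29, 2027 respectively; done November 28, 2027 — within the window.
Step 2 — must wait 39 days from November 28, 2027 (when the written protest is filed), so not before January 6, 2028; done January 7, 2028, after the minimum wait.
Step 3 — 16 and 27 days from January 7, 2028 (when the protest is served on the awardee) are January 23, 2028 and February 3, 2028 respectively; January 25, 2028 falls inside that range.
Step 4 — counting 52 days from January 25, 2028 (when the protest bond is posted) gives a deadline of March 17, 2028; completed January 28, 2028, before the deadline.
Step 5 — 14 and 37 days from February 12, 2028 (end of the 15-day objection period, which began when the statement of grounds is filed on January 28, 2028) are February 26, 2028 and March 20, 2028 respectively; February 22, 2028 is 4 days too early.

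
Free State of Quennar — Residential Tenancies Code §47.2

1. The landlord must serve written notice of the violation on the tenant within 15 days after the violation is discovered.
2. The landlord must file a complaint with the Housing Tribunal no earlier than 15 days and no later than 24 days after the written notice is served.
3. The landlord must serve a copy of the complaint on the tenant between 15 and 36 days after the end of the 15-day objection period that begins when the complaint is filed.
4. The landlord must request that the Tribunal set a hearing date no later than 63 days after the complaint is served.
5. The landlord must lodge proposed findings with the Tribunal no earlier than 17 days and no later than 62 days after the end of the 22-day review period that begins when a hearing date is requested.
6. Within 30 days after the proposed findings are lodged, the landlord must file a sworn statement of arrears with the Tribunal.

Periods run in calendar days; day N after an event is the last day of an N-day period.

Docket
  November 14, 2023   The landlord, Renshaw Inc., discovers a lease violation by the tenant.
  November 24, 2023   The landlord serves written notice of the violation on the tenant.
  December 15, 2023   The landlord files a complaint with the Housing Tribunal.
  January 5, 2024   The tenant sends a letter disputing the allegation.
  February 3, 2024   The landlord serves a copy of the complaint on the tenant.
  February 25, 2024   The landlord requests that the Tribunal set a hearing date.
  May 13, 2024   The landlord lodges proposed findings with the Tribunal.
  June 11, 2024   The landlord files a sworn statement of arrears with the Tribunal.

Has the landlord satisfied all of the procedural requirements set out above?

Step 1: 15 days after November 14, 2023 (when the violation is discovered) is November 29, 2023; completed November 24, 2023, before the deadline.
Step 2: the window is 15–24 days after November 24, 2023 (when the written notice is served), so December 9, 2023 through December 18, 2023; done December 15, 2023 — within the window.
Step 3: the window is 15–36 days after December 30, 2023 (end of the 15-day objection period, which began when the complaint is filed on December 15, 2023), so January 14, 2024 through February 4, 2024; February 3, 2024 falls inside that range.
Step 4: 63 days after February 3, 2024 (when the complaint is served) is April 6, 2024; done February 25, 2024 — timely.
Step 5: the window is 17–62 days after March 18, 2024 (end of the 22-day review period, which began when a hearing date is requested on February 25, 2024), so April 4, 2024 through May 19, 2024; done May 13, 2024 — within the window.
Step 6: 30 days after May 13, 2024 (when the proposed findings are lodged) is June 12, 2024; completed June 11, 2024, before the deadline.

Yes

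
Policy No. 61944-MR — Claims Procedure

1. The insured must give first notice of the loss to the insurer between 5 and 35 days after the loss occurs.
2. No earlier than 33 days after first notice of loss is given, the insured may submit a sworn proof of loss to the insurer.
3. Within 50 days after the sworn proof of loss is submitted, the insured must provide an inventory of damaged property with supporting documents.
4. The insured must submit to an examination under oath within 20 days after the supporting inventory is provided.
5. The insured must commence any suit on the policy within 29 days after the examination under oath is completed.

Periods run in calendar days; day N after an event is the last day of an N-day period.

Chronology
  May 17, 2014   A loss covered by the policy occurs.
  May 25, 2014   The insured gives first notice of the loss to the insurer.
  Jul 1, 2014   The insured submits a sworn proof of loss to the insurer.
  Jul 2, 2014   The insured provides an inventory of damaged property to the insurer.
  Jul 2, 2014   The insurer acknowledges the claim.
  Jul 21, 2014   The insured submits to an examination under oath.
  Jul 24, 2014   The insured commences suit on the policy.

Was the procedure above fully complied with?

Yes

Step 1 — 5 and 35 days from May 17, 2014 (when the loss occurs) are May 22, 2014 and Jun 21, 2014 respectively; May 25, 2014 falls inside that range.
Step 2 — must wait 33 days from May 25, 2014 (when first notice of loss is given), so not before Jun 27, 2014; Jul 1, 2014 is on or after that date.
Step 3 — counting 50 days from Jul 1, 2014 (when the sworn proof of loss is submitted) gives a deadline of Aug 20, 2014; Jul 2, 2014 is within that limit.
Step 4 — counting 20 days from Jul 2, 2014 (when the supporting inventory is provided) gives a deadline of Jul 22, 2014; Jul 21, 2014 is within that limit.
Step 5 — counting 29 days from Jul 21, 2014 (when the examination under oath is completed) gives a deadline of Aug 19, 2014; done Jul 24, 2014 — timely.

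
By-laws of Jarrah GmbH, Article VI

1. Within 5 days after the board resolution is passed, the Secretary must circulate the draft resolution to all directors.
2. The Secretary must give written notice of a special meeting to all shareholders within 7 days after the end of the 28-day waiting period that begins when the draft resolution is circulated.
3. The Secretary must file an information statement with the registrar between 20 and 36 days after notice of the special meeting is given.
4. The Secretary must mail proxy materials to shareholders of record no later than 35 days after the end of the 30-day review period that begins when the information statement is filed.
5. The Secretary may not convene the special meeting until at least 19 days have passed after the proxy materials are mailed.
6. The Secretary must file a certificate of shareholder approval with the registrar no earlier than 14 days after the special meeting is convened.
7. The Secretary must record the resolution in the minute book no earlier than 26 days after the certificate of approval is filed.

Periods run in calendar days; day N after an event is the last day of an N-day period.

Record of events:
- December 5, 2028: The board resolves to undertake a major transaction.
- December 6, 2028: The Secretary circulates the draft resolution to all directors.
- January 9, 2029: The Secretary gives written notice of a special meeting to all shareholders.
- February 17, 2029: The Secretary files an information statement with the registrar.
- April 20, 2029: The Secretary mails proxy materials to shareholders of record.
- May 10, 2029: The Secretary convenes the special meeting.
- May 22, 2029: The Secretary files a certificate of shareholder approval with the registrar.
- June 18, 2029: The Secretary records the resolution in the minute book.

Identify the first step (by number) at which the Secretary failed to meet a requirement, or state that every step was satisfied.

Step 3

Step 1 — counting 5 days from December 5, 2028 (when the board resolution is passed) gives a deadline of December 10, 2028; completed December 6, 2028, before the deadline.
Step 2 — counting 7 days from January 3, 2029 (end of the 28-day waiting period, which began when the draft resolution is circulated on December 6, 2028) gives a deadline of January 10, 2029; done January 9, 2029 — timely.
Step 3 — 20 and 36 days from January 9, 2029 (when notice of the special meeting is given) are January 29, 2029 and February 14, 2029 respectively; done February 17, 2029 — 3 days after the window closed.
That is the first point of non-compliance.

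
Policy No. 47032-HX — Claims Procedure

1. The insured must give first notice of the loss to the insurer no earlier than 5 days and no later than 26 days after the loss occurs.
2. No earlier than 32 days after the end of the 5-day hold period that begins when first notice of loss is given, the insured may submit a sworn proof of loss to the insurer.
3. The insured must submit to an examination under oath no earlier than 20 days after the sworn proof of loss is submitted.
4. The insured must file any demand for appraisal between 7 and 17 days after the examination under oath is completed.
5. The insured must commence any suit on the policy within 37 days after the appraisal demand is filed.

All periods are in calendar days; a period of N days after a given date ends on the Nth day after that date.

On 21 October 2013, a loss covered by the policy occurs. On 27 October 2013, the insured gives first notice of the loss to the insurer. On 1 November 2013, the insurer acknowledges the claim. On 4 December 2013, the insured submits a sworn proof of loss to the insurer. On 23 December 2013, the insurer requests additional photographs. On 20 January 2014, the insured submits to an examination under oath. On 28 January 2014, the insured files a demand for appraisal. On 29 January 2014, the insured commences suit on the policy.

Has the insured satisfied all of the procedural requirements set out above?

Yes

Step 1 — 5 and 26 days from 21 October 2013 (when the loss occurs) are 26 October 2013 and 16 November 2013 respectively; done 27 October 2013 — within the window.
Step 2 — must wait 32 days from 1 November 2013 (end of the 5-day hold period, which began when first notice of loss is given on 27 October 2013), so not before 3 December 2013; 4 December 2013 is on or after that date.
Step 3 — must wait 20 days from 4 December 2013 (when the sworn proof of loss is submitted), so not before 24 December 2013; 20 January 2014 is on or after that date.
Step 4 — 7 and 17 days from 20 January 2014 (when the examination under oath is completed) are 27 January 2014 and 6 February 2014 respectively; 28 January 2014 falls inside that range.
Step 5 — counting 37 days from 28 January 2014 (when the appraisal demand is filed) gives a deadline of 6 March 2014; completed 29 January 2014, before the deadline.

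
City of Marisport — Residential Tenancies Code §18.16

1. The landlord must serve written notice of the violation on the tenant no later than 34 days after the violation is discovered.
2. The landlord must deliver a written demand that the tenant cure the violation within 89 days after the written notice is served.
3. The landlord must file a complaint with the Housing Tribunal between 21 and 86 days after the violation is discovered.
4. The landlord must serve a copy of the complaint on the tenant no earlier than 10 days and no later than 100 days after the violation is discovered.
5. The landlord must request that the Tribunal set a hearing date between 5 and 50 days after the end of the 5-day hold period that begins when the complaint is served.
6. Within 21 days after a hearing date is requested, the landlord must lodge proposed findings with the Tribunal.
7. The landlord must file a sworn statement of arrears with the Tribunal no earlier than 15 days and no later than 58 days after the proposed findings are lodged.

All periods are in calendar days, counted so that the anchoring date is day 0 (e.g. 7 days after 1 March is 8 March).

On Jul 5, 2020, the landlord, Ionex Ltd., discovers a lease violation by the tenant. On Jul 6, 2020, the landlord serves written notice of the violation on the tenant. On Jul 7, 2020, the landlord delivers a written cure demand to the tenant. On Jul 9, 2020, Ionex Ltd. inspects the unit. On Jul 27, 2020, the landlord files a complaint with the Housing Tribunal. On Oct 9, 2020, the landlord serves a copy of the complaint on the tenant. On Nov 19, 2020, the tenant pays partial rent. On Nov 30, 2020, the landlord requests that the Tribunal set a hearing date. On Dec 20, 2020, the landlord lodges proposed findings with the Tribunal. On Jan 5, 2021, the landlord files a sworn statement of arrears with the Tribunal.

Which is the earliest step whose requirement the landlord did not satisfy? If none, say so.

None — every step was satisfied

Step 1 — counting 34 days from Jul 5, 2020 (when the violation is discovered) gives a deadline of Aug 8, 2020; completed Jul 6, 2020, before the deadline.
Step 2 — counting 89 days from Jul 6, 2020 (when the written notice is served) gives a deadline of Oct 3, 2020; done Jul 7, 2020 — timely.
Step 3 — 21 and 86 days from Jul 5, 2020 (when the violation is discovered) are Jul 26, 2020 and Sep 29, 2020 respectively; done Jul 27, 2020 — within the window.
Step 4 — 10 and 100 days from Jul 5, 2020 (when the violation is discovered) are Jul 15, 2020 and Oct 13, 2020 respectively; Oct 9, 2020 falls inside that range.
Step 5 — 5 and 50 days from Oct 14, 2020 (end of the 5-day hold period, which began when the complaint is served on Oct 9, 2020) are Oct 19, 2020 and Dec 3, 2020 respectively; Nov 30, 2020 falls inside that range.
Step 6 — counting 21 days from Nov 30, 2020 (when a hearing date is requested) gives a deadline of Dec 21, 2020; Dec 20, 2020 is within that limit.
Step 7 — 15 and 58 days from Dec 20, 2020 (when the proposed findings are lodged) are Jan 4, 2021 and Feb 16, 2021 respectively; done Jan 5, 2021, which is between those dates.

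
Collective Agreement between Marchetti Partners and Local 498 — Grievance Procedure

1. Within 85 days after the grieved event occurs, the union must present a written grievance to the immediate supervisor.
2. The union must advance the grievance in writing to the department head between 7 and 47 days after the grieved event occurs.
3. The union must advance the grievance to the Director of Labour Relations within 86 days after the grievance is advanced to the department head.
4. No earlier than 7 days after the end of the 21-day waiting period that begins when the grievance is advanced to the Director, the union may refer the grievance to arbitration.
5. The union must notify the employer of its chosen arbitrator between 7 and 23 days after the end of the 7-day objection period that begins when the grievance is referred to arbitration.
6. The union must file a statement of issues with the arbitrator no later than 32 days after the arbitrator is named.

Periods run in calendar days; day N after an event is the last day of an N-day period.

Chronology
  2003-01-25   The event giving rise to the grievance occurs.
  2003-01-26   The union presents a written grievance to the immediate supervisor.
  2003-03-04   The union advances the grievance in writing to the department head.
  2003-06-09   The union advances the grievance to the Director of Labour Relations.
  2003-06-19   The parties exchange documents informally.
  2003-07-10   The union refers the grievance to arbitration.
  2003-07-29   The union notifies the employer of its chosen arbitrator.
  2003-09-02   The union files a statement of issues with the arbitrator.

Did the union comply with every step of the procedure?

No

(1) due by 2003-01-25 + 85 days = 2003-04-20; completed 2003-01-26, before the deadline.
(2) the permitted window runs from 2003-01-25 + 7 = 2003-02-01 to 2003-01-25 + 47 = 2003-03-13; 2003-03-04 falls inside that range.
(3) due by 2003-03-04 + 86 days = 2003-05-29; done 2003-06-09 — 11 days late.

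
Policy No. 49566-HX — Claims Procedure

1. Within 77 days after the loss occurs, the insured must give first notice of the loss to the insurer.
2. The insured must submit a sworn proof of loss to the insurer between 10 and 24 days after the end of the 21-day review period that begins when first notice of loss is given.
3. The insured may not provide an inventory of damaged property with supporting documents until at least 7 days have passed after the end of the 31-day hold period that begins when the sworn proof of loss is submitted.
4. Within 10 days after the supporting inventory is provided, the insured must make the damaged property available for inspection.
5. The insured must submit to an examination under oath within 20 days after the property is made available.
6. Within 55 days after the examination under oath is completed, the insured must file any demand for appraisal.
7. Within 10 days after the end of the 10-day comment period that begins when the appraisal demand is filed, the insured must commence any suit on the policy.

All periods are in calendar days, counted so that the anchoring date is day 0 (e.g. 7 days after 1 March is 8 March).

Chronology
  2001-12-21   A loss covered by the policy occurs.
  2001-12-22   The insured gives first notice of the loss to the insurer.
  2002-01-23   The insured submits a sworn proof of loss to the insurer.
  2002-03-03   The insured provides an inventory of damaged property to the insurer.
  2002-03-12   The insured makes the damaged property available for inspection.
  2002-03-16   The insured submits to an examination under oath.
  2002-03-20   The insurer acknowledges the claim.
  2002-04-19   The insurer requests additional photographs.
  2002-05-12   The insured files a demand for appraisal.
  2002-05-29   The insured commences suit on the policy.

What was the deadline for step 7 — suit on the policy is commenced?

The appraisal demand is filed on 2002-05-12; the 10-day comment period therefore ends 2002-05-22, and step 7 runs from that date. 10 days after 2002-05-22 is 2002-06-01.

2002-06-01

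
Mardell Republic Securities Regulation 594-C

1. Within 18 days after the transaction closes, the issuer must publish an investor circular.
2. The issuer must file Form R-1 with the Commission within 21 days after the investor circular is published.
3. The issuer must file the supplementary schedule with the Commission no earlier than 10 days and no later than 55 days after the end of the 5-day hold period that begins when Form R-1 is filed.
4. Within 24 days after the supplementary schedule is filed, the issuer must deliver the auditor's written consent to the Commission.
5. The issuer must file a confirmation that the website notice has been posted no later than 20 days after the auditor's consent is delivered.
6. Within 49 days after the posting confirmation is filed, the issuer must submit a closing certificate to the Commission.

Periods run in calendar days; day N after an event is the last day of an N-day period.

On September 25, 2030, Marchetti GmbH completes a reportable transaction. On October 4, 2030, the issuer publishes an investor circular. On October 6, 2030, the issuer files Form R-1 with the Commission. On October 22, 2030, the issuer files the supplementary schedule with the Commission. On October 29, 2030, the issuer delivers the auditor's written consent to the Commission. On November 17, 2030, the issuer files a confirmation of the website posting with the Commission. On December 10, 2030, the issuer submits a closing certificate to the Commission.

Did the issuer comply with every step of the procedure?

Yes

Step 1 — counting 18 days from September 25, 2030 (when the transaction closes) gives a deadline of October 13, 2030; October 4, 2030 is within that limit.
Step 2 — counting 21 days from October 4, 2030 (when the investor circular is published) gives a deadline of October 25, 2030; completed October 6, 2030, before the deadline.
Step 3 — 10 and 55 days from October 11, 2030 (end of the 5-day hold period, which began when Form R-1 is filed on October 6, 2030) are October 21, 2030 and December 5, 2030 respectively; done October 22, 2030, which is between those dates.
Step 4 — counting 24 days from October 22, 2030 (when the supplementary schedule is filed) gives a deadline of November 15, 2030; done October 29, 2030 — timely.
Step 5 — counting 20 days from October 29, 2030 (when the auditor's consent is delivered) gives a deadline of November 18, 2030; completed November 17, 2030, before the deadline.
Step 6 — counting 49 days from November 17, 2030 (when the posting confirmation is filed) gives a deadline of January 5, 2031; done December 10, 2030 — timely.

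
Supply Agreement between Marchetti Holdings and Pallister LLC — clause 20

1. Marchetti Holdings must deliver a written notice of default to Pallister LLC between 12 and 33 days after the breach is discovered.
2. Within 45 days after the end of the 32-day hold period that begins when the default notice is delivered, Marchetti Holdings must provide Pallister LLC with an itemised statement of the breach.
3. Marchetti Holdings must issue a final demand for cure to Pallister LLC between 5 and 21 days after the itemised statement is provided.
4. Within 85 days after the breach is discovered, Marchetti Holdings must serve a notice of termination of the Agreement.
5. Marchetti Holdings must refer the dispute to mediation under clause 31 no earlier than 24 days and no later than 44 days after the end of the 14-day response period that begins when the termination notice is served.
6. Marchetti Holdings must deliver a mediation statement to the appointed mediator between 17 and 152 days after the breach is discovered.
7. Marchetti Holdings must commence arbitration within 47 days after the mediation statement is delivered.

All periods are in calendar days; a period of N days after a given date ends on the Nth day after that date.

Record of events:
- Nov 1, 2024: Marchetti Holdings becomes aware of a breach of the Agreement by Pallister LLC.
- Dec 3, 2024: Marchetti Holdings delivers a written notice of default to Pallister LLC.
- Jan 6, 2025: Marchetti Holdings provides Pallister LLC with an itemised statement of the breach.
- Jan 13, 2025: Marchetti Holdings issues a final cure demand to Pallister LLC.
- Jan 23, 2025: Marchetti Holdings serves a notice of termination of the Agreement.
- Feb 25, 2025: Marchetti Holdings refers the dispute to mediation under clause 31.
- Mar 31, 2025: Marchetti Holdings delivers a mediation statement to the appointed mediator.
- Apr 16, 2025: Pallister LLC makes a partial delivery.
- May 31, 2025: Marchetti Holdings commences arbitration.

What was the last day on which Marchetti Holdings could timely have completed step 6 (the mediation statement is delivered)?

Apr 2, 2025

Step 6 runs from Nov 1, 2024, when the breach is discovered. The window is 17–152 days after Nov 1, 2024; it closes on Apr 2, 2025.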